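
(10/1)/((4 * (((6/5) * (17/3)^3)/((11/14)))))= 2475/275128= 0.01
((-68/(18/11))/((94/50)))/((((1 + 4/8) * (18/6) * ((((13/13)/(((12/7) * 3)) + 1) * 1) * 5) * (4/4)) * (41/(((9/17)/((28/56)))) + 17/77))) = -27104/1283335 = -0.02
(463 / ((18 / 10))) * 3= 2315 / 3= 771.67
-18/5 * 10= -36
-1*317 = -317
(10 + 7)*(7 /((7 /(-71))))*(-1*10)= 12070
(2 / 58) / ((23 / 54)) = 54 / 667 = 0.08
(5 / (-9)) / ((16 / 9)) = -0.31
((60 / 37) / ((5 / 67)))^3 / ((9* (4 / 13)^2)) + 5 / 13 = 12042.07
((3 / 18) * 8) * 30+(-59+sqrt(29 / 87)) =-19+sqrt(3) / 3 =-18.42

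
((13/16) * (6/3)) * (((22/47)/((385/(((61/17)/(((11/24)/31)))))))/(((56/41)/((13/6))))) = 13102739/17226440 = 0.76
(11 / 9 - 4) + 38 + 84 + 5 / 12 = 4307 / 36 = 119.64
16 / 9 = 1.78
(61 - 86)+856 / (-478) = -6403 / 239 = -26.79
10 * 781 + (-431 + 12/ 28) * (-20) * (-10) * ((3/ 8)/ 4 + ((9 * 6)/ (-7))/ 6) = 10824605/ 98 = 110455.15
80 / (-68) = -20 / 17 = -1.18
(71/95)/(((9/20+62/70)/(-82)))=-163016/3553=-45.88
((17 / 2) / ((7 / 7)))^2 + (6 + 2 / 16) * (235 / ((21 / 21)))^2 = 2706603 / 8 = 338325.38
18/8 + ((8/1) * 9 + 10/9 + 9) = 3037/36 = 84.36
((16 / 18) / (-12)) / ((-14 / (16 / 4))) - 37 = -6989 / 189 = -36.98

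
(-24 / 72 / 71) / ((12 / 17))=-0.01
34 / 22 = 17 / 11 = 1.55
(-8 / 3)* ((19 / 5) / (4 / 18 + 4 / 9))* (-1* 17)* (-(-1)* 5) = 1292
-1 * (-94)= 94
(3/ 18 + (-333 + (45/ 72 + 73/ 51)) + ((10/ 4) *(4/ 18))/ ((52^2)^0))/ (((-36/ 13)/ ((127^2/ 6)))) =84749556307/ 264384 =320554.79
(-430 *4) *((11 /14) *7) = -9460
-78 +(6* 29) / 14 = -459 / 7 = -65.57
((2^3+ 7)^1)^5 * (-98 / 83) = -74418750 / 83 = -896611.45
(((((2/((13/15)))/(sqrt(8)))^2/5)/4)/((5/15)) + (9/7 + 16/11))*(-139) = -41097713/104104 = -394.78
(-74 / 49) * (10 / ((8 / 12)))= -22.65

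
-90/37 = -2.43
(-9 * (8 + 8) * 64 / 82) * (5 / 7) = -23040 / 287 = -80.28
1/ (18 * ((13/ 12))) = 0.05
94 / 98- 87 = -4216 / 49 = -86.04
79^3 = 493039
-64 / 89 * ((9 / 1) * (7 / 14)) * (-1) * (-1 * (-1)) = 288 / 89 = 3.24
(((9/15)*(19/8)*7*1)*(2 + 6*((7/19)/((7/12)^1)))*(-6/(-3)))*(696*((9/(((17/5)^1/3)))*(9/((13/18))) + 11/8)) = 3565026927/442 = 8065671.78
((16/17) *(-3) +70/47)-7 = -8.33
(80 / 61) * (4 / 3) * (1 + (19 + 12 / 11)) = 74240 / 2013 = 36.88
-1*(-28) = 28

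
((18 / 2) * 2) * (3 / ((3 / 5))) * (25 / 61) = 2250 / 61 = 36.89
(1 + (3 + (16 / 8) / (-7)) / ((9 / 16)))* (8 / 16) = 367 / 126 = 2.91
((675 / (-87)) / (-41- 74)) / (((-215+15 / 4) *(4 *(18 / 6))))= -3 / 112723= -0.00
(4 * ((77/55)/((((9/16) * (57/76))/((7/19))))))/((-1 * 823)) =-12544/2110995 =-0.01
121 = 121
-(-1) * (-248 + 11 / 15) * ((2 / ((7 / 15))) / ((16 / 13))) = -48217 / 56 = -861.02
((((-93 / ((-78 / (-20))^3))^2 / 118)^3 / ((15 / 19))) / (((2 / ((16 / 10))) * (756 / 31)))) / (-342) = -68781535277500000000000000 / 62634988412929725096639718836709893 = -0.00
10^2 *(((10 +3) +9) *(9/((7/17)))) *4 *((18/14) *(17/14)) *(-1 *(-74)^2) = -564025809600/343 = -1644390115.45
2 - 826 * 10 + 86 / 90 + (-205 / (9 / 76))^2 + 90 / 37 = 44782538639 / 14985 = 2988491.07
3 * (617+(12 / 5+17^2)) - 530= 10976 / 5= 2195.20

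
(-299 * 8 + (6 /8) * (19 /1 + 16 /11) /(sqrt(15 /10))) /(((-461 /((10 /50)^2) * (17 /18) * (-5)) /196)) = -8438976 /979625 + 7938 * sqrt(6) /431035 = -8.57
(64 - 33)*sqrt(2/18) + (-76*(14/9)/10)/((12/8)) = 331/135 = 2.45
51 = 51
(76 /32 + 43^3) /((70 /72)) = 81781.07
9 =9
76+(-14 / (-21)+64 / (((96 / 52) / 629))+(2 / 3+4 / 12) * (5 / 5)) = 21883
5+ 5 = 10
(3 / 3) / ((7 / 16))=16 / 7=2.29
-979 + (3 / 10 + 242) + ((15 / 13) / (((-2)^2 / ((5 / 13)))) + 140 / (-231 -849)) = -67232947 / 91260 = -736.72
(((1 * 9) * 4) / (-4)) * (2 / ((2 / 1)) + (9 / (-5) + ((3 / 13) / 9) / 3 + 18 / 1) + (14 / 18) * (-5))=-119.88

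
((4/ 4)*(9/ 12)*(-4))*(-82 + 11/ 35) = 8577/ 35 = 245.06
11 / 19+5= 106 / 19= 5.58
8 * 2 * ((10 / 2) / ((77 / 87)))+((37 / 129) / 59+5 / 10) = 106536865 / 1172094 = 90.89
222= 222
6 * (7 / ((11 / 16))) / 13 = 672 / 143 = 4.70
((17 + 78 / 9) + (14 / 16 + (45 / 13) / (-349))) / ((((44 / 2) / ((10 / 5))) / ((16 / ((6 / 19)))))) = 54890791 / 449163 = 122.21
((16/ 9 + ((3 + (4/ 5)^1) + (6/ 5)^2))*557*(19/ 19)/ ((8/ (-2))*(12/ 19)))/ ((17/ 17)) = -16710557/ 10800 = -1547.27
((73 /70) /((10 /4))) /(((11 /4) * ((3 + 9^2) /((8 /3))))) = 584 /121275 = 0.00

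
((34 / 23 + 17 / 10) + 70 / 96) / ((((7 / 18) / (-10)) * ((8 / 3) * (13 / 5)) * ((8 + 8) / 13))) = -970605 / 82432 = -11.77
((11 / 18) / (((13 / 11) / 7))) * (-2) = -847 / 117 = -7.24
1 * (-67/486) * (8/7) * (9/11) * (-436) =116848/2079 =56.20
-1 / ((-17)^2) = -1 / 289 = -0.00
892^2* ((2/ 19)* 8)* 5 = 63653120/ 19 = 3350164.21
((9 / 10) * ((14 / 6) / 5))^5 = 4084101 / 312500000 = 0.01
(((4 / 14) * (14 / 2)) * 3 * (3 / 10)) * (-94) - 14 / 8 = -3419 / 20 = -170.95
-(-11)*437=4807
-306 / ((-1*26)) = 153 / 13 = 11.77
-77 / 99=-7 / 9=-0.78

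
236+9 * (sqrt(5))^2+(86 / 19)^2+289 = 213166 / 361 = 590.49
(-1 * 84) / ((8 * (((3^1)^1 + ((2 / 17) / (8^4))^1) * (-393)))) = 121856 / 13682819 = 0.01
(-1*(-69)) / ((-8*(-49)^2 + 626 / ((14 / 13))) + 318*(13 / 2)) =-483 / 115918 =-0.00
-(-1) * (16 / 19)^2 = 256 / 361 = 0.71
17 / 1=17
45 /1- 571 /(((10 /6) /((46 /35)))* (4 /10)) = -37824 /35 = -1080.69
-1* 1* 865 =-865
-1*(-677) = 677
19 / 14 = 1.36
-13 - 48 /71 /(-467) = -430993 /33157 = -13.00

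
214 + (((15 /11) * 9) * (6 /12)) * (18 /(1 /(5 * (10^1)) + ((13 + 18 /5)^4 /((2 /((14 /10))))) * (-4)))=3128064965752 /14617161493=214.00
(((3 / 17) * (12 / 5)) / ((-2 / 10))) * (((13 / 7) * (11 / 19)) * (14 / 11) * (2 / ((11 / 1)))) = -1872 / 3553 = -0.53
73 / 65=1.12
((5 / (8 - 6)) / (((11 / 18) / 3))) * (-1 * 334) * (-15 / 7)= 676350 / 77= 8783.77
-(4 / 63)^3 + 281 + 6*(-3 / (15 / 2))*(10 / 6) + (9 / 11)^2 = 8401071362 / 30255687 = 277.67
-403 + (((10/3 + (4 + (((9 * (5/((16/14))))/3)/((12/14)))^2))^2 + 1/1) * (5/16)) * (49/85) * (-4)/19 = -1997003505001/762052608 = -2620.56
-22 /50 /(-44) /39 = 1 /3900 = 0.00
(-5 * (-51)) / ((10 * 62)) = 0.41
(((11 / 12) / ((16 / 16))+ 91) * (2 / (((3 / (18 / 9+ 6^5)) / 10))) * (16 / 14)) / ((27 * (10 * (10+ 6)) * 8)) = 4289567 / 27216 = 157.61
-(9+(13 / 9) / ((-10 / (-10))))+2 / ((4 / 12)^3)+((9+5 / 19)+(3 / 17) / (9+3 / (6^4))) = 597354232 / 11305323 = 52.84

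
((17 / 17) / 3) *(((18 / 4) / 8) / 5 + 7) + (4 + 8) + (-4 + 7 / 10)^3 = -129397 / 6000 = -21.57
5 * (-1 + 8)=35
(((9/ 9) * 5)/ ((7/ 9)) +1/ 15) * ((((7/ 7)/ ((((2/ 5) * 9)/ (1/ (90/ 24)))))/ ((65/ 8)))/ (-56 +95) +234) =10923011572/ 7186725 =1519.89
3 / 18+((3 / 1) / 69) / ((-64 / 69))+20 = 3863 / 192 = 20.12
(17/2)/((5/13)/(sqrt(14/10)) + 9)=180999/191396 - 1105 * sqrt(35)/191396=0.91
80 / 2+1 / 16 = 641 / 16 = 40.06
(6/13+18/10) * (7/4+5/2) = 2499/260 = 9.61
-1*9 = -9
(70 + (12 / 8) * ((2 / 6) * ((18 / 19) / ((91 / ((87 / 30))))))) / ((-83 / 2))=-1210561 / 717535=-1.69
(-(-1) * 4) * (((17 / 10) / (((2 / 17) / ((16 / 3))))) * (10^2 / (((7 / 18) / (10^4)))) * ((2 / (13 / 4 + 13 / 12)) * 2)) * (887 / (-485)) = -11812285440000 / 8827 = -1338199324.80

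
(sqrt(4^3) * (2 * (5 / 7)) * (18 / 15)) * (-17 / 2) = -116.57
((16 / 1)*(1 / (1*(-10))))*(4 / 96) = -1 / 15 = -0.07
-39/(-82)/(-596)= -39/48872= -0.00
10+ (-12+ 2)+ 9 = 9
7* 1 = 7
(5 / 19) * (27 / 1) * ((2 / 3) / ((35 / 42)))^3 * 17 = 29376 / 475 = 61.84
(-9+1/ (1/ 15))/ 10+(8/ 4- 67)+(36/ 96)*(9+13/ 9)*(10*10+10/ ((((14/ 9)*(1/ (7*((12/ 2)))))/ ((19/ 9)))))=76793/ 30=2559.77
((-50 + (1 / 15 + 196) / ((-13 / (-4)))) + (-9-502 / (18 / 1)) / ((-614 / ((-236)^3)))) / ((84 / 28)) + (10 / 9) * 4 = -141822272746 / 538785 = -263226.10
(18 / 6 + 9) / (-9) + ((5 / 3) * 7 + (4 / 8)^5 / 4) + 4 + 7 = 8195 / 384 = 21.34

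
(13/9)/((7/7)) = 13/9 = 1.44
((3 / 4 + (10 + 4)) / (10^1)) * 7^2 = 2891 / 40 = 72.28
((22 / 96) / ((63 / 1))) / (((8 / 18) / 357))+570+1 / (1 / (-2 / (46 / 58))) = 839629 / 1472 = 570.40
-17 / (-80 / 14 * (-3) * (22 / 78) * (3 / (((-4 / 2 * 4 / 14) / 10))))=221 / 3300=0.07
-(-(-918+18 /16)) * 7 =-51345 /8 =-6418.12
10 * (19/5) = 38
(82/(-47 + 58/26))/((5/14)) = -7462/1455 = -5.13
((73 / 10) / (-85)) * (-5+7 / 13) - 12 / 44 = 6712 / 60775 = 0.11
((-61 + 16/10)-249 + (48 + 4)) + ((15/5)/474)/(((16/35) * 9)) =-29167889/113760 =-256.40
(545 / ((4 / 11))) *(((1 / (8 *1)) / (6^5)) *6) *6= 5995 / 6912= 0.87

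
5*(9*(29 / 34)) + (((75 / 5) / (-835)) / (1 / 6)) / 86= 9370899 / 244154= 38.38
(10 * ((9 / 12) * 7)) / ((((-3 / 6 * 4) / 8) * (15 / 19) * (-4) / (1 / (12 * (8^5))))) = 0.00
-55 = -55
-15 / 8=-1.88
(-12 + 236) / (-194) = -112 / 97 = -1.15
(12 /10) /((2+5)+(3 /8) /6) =96 /565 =0.17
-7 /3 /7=-1 /3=-0.33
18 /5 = 3.60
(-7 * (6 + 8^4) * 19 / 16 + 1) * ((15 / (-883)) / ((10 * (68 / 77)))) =63011025 / 960704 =65.59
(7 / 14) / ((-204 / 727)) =-727 / 408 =-1.78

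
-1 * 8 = -8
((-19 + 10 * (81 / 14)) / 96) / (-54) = -17 / 2268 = -0.01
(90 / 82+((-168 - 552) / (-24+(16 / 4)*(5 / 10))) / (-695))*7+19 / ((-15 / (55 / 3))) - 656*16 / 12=-502441070 / 564201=-890.54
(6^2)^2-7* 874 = -4822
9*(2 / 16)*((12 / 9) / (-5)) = -3 / 10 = -0.30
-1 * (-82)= 82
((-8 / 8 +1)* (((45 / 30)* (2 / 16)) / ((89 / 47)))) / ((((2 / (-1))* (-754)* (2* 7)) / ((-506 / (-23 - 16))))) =0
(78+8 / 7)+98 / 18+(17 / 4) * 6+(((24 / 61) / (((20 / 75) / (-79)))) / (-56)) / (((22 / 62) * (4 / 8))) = 5149643 / 42273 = 121.82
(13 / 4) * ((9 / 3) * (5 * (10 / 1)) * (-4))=-1950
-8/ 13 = -0.62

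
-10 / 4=-5 / 2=-2.50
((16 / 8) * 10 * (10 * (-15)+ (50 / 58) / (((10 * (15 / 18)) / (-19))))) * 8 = -705120 / 29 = -24314.48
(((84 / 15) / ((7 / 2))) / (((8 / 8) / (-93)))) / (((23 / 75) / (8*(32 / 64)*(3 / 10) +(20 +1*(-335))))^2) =-82419758280 / 529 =-155802945.71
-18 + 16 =-2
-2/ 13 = -0.15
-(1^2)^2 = -1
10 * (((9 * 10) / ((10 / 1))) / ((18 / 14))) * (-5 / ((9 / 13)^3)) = -768950 / 729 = -1054.80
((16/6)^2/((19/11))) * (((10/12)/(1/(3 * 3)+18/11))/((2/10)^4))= 12100000/9861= 1227.06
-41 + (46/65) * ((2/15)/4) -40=-78952/975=-80.98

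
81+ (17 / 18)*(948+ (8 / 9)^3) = 6410075 / 6561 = 977.00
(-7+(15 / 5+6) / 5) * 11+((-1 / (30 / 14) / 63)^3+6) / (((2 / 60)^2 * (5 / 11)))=11822.80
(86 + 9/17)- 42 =757/17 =44.53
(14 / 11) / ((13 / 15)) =210 / 143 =1.47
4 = 4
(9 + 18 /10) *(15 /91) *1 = 162 /91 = 1.78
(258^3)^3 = 5064975554945474953728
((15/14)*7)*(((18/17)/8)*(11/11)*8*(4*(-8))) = -4320/17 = -254.12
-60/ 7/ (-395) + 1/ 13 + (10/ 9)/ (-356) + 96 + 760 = 9859461841/ 11516778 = 856.10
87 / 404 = 0.22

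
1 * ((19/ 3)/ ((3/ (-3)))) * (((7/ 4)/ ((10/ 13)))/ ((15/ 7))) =-12103/ 1800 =-6.72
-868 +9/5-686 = -7761/5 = -1552.20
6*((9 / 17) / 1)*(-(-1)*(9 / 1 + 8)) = 54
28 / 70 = 0.40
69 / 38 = 1.82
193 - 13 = 180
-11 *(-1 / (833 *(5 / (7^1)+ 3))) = 11 / 3094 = 0.00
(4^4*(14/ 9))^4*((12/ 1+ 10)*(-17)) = -61708303402532864/ 6561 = -9405319829680.36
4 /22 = 2 /11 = 0.18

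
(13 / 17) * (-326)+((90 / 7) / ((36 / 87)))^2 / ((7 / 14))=1681.57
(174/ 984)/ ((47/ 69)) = 2001/ 7708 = 0.26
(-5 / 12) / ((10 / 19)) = -19 / 24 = -0.79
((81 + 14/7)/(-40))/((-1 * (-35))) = -83/1400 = -0.06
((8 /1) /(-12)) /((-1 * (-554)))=-1 /831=-0.00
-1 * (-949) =949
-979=-979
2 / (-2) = -1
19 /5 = 3.80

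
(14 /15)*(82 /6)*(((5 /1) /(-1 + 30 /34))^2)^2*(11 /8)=32959474625 /576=57221310.11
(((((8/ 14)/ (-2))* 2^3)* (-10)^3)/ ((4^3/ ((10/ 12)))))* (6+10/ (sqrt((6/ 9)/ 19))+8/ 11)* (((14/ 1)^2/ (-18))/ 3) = -43750* sqrt(114)/ 81-647500/ 891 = -6493.65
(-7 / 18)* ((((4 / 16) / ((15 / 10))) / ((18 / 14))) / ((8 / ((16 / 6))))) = -49 / 2916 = -0.02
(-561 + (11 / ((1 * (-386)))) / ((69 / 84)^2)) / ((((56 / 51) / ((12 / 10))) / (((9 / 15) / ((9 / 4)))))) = -2921317179 / 17866975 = -163.50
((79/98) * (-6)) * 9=-2133/49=-43.53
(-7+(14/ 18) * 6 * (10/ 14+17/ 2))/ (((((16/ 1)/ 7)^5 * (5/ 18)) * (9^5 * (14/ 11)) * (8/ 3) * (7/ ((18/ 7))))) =539/ 141557760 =0.00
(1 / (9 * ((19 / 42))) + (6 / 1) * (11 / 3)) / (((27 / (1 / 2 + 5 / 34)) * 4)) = 0.13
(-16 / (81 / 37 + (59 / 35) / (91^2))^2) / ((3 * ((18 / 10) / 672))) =-415.38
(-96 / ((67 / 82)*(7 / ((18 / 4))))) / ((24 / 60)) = -88560 / 469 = -188.83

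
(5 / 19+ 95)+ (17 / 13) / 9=212093 / 2223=95.41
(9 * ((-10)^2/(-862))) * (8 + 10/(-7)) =-20700/3017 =-6.86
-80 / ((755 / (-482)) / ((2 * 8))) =123392 / 151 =817.17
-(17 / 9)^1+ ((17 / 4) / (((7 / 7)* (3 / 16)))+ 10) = 277 / 9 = 30.78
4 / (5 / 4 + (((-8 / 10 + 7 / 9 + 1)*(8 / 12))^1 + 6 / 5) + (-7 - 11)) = -432 / 1609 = -0.27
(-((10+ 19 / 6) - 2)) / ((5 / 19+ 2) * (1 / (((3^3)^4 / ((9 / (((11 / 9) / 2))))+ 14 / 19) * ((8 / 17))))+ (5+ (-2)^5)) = 183751118 / 444291555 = 0.41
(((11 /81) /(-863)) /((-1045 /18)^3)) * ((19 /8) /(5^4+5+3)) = 3 /994250541625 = 0.00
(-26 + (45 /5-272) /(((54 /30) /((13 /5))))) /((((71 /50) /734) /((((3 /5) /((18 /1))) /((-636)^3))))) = 6703255 /246583188576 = 0.00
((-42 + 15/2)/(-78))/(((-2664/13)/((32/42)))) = -23/13986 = -0.00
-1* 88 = -88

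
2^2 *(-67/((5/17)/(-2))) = 9112/5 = 1822.40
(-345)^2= 119025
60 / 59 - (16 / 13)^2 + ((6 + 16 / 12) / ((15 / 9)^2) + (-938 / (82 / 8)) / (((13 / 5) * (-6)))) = 245541778 / 30660825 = 8.01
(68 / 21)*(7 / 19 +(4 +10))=884 / 19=46.53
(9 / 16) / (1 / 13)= 117 / 16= 7.31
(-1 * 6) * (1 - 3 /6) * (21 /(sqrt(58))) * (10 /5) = -63 * sqrt(58) /29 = -16.54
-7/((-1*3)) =7/3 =2.33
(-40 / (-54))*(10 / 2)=100 / 27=3.70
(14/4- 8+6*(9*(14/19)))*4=2682/19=141.16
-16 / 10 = -8 / 5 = -1.60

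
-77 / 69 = -1.12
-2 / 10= -1 / 5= -0.20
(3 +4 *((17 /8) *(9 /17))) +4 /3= 8.83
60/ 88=0.68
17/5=3.40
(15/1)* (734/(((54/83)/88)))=13402840/9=1489204.44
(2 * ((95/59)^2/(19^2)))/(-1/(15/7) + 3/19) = -7125/153164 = -0.05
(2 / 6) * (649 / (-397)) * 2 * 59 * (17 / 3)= -1301894 / 3573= -364.37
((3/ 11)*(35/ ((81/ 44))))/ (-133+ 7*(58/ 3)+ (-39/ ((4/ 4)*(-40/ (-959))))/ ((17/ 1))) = -0.10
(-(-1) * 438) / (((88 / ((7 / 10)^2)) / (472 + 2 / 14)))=1013313 / 880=1151.49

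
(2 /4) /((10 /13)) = 13 /20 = 0.65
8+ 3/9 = 25/3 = 8.33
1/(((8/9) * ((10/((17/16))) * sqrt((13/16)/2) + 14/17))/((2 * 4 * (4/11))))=0.48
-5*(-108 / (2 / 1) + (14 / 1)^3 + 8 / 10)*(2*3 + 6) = -161448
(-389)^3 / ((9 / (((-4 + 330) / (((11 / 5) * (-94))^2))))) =-239870266175 / 4811202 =-49856.62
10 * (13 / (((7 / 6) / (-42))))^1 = -4680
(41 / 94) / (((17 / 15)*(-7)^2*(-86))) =-0.00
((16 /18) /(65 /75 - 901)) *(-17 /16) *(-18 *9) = -2295 /13502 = -0.17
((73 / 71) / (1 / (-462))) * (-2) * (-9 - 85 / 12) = -1084853 / 71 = -15279.62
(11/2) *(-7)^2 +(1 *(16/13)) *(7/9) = 63287/234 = 270.46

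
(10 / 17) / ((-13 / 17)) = -10 / 13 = -0.77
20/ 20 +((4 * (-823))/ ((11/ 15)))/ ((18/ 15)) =-41139/ 11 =-3739.91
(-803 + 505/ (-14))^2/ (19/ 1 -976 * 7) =-137992009/ 1335348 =-103.34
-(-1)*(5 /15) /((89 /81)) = 0.30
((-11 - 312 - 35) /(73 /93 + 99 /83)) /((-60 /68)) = 460567 /2245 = 205.15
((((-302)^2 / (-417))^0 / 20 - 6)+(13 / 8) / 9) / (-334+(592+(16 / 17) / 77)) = -2718793 / 121585680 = -0.02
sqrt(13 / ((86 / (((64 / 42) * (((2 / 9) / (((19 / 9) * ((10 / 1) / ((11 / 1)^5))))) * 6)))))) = 484 * sqrt(8178170) / 28595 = 48.40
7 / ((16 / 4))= 7 / 4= 1.75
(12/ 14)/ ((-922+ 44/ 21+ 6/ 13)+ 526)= -117/ 53705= -0.00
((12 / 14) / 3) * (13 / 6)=13 / 21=0.62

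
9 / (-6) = -3 / 2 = -1.50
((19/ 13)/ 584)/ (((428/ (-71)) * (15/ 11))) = -14839/ 48740640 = -0.00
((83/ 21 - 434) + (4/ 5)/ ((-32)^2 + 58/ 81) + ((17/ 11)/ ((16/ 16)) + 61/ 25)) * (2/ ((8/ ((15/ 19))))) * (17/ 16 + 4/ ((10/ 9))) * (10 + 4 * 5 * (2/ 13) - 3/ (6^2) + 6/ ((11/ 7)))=-1098809281402940623/ 166701748012800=-6591.47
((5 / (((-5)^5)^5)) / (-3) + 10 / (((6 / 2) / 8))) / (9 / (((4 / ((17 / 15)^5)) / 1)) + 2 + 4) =171661376953125000036 / 65705432891845703125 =2.61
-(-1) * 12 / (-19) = -12 / 19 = -0.63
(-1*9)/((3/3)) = -9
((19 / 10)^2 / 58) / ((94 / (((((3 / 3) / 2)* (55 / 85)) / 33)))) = 361 / 55610400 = 0.00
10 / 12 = 5 / 6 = 0.83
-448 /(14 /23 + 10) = -2576 /61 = -42.23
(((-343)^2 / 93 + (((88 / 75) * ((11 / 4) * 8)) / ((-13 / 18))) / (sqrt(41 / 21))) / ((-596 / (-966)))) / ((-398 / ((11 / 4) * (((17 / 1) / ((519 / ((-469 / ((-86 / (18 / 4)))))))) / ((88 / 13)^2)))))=-76567389341079 / 308083351752704 + 4956184233 * sqrt(861) / 28939281116800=-0.24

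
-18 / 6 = -3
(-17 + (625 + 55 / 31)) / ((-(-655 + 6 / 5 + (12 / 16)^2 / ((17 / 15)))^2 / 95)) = -0.14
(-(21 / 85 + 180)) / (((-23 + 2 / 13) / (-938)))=-62274758 / 8415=-7400.45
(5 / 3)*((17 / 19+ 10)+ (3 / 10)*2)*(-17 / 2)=-3094 / 19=-162.84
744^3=411830784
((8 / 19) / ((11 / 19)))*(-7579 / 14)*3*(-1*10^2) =826800 / 7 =118114.29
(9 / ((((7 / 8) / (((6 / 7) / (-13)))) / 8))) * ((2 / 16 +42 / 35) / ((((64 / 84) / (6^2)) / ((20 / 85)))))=-618192 / 7735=-79.92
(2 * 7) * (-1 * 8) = -112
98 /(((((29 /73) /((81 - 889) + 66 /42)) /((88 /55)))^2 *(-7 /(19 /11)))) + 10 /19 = -313870699119342 /1230383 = -255099996.60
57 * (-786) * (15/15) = -44802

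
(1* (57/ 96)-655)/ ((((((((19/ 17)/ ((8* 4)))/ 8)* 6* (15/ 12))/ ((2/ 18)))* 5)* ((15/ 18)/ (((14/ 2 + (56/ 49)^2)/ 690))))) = -2318252464/ 361344375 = -6.42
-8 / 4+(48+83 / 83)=47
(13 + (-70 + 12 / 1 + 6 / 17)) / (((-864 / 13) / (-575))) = -1891175 / 4896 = -386.27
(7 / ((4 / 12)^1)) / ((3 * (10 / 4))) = 2.80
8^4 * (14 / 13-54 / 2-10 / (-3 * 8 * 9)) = -37202944 / 351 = -105991.29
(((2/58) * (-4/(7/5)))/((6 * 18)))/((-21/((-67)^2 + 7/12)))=269375/1381212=0.20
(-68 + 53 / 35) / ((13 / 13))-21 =-3062 / 35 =-87.49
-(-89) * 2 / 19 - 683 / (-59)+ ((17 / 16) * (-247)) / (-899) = 342429015 / 16124464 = 21.24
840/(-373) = -840/373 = -2.25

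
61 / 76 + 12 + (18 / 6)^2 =1657 / 76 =21.80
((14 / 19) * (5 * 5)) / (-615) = -70 / 2337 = -0.03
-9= -9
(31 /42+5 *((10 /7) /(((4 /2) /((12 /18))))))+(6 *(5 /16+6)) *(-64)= -101677 /42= -2420.88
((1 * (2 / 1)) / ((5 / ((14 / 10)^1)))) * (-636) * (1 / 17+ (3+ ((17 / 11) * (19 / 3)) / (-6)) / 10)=-4887554 / 70125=-69.70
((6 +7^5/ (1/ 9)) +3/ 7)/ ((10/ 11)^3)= 704688633/ 3500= 201339.61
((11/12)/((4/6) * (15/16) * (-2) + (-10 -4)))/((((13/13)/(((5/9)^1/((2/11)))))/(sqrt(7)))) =-605 * sqrt(7)/3294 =-0.49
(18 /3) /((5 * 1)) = 6 /5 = 1.20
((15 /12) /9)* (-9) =-5 /4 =-1.25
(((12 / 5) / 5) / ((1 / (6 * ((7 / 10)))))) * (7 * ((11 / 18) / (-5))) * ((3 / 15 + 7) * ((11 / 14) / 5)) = -30492 / 15625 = -1.95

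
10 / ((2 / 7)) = 35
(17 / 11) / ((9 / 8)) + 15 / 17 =3797 / 1683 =2.26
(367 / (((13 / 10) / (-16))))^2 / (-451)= -3448038400 / 76219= -45238.57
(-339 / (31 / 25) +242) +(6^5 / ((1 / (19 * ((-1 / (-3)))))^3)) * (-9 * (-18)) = 9920417651 / 31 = 320013472.61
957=957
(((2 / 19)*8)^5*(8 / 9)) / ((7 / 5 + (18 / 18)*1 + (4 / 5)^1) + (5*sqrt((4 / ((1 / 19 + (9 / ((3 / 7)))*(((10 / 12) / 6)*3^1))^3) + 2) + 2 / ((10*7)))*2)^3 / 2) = -42908820355507268726238544731832320 / 74987190692355627451974763507835214633877 + 870743644989866732514705408000*sqrt(499211466297285) / 74987190692355627451974763507835214633877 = 0.00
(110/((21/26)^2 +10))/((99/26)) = 175760/64809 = 2.71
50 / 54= 25 / 27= 0.93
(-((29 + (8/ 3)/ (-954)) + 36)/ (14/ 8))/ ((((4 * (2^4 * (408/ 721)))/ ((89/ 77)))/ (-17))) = 852631837/ 42311808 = 20.15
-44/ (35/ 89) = -3916/ 35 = -111.89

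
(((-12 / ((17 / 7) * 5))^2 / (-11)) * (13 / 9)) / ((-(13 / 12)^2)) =112896 / 1033175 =0.11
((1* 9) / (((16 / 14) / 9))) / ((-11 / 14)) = -3969 / 44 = -90.20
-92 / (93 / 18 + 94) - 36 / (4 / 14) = -75522 / 595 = -126.93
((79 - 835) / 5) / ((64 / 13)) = -2457 / 80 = -30.71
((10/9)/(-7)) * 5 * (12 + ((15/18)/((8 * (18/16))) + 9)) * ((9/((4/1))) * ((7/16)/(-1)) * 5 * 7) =996625/1728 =576.75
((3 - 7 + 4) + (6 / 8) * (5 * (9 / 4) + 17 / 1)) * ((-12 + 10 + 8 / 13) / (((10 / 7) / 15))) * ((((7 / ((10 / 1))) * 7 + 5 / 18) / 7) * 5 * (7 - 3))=-236961 / 52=-4556.94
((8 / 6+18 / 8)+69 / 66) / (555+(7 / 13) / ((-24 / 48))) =7943 / 950532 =0.01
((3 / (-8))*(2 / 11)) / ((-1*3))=1 / 44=0.02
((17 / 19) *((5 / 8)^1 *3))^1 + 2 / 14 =1937 / 1064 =1.82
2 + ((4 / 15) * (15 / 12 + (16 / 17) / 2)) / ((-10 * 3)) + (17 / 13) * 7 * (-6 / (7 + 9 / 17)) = -1877533 / 353600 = -5.31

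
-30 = -30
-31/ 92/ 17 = -31/ 1564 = -0.02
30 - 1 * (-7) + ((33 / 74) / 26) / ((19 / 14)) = 676517 / 18278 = 37.01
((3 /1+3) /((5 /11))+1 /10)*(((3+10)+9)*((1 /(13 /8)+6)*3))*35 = 2642178 /13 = 203244.46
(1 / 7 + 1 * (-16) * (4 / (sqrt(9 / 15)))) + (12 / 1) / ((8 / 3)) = -77.98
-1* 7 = -7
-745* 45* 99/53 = -3318975/53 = -62622.17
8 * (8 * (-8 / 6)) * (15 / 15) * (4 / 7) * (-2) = 2048 / 21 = 97.52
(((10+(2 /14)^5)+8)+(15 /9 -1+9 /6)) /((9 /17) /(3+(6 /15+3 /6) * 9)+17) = 1279167737 /1081328766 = 1.18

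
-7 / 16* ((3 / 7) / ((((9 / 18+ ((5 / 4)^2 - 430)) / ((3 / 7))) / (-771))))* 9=-62451 / 47929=-1.30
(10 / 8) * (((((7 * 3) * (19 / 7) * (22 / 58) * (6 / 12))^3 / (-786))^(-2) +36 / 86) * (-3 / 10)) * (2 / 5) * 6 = -116941776001177913 / 161271893861116335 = -0.73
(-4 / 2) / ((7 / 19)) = -38 / 7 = -5.43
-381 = -381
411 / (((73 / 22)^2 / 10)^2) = 9627921600 / 28398241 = 339.03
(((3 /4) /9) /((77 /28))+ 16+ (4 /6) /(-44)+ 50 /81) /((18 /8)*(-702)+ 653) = -29639 /1651023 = -0.02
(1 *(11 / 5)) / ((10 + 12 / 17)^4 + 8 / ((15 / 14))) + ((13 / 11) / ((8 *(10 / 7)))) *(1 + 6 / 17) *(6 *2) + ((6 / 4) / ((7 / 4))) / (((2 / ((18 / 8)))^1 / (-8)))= -92924415107793 / 15396967567520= -6.04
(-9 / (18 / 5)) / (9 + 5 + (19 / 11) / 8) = -220 / 1251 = -0.18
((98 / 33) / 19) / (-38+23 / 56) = -5488 / 1319835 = -0.00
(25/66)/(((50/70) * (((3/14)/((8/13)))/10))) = 19600/1287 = 15.23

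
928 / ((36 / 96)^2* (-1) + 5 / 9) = 534528 / 239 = 2236.52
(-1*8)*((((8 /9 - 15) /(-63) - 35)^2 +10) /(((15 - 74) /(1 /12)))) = 13.78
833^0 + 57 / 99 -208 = -6812 / 33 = -206.42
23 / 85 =0.27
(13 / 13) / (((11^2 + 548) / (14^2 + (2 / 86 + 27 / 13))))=110738 / 373971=0.30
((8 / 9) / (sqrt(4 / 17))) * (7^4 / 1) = 9604 * sqrt(17) / 9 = 4399.81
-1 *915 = -915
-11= -11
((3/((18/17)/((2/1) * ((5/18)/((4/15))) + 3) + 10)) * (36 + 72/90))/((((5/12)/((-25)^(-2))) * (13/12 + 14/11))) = 453359808/25720671875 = 0.02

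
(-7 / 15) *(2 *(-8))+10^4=150112 / 15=10007.47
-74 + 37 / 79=-5809 / 79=-73.53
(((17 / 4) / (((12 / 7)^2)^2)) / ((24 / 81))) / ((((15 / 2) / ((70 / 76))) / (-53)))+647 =636.19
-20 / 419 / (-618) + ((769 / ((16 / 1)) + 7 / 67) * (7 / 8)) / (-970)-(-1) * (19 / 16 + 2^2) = 1108079042833 / 215406599424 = 5.14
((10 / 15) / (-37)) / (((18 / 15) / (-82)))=1.23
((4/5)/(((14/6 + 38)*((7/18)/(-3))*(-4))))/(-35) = -162/148225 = -0.00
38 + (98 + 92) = 228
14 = 14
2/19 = 0.11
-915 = -915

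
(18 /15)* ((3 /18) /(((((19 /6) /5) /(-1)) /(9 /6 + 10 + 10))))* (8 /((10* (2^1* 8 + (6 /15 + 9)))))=-516 /2413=-0.21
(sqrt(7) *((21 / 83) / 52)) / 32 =21 *sqrt(7) / 138112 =0.00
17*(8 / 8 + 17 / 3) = 340 / 3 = 113.33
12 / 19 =0.63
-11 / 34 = -0.32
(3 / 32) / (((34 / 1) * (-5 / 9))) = -27 / 5440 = -0.00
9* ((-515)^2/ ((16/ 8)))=2387025/ 2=1193512.50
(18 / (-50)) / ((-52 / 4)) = 9 / 325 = 0.03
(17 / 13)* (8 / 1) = 136 / 13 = 10.46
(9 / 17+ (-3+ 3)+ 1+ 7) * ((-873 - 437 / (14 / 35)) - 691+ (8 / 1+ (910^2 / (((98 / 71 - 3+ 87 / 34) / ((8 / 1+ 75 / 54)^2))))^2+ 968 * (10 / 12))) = 59083325901117426561806747015 / 1146441754386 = 51536264860451365.18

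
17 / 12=1.42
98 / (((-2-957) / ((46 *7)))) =-4508 / 137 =-32.91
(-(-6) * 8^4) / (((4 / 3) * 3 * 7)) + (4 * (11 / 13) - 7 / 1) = 79543 / 91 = 874.10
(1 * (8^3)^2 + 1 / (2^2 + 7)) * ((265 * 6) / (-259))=-4584900150 / 2849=-1609301.56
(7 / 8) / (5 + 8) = 7 / 104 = 0.07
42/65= 0.65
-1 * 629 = -629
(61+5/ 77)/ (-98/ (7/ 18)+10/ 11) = -0.24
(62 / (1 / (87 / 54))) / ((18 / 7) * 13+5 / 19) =119567 / 40329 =2.96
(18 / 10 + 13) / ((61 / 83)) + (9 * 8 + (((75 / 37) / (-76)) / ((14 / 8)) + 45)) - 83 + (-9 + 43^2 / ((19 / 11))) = 1674403837 / 1500905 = 1115.60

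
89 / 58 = 1.53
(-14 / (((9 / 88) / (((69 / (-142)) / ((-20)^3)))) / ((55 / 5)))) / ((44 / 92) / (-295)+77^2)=-0.00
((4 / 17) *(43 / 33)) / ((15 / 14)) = 2408 / 8415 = 0.29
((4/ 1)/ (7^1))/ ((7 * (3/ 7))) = 4/ 21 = 0.19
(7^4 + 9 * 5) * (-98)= -239708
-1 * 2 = -2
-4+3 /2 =-5 /2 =-2.50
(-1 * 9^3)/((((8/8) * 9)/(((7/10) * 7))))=-3969/10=-396.90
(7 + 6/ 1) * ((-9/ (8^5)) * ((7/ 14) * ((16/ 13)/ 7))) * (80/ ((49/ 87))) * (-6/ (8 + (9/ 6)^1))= 11745/ 417088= 0.03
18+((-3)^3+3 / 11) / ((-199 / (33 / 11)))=40284 / 2189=18.40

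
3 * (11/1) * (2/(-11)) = -6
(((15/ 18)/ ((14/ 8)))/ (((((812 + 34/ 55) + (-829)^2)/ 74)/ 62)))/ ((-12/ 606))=-127431700/ 794701929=-0.16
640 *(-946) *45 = -27244800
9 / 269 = 0.03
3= 3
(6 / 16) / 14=3 / 112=0.03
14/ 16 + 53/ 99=1117/ 792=1.41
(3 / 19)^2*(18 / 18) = 9 / 361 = 0.02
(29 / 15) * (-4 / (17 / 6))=-232 / 85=-2.73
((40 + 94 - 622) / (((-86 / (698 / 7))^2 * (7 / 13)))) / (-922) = 386352772 / 292369427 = 1.32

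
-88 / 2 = -44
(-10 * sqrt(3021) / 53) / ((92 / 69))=-15 * sqrt(3021) / 106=-7.78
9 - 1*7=2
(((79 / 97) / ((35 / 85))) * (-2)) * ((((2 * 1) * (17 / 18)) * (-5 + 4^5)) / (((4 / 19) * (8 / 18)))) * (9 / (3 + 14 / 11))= -43761068109 / 255304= -171407.69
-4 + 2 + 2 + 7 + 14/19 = 147/19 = 7.74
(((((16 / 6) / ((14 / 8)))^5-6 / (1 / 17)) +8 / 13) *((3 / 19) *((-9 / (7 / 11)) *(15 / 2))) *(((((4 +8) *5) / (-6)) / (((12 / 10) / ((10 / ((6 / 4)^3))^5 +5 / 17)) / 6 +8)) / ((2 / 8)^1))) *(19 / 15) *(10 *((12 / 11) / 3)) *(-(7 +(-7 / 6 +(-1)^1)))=16002797645850733591060000 / 92142642351980328381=173674.18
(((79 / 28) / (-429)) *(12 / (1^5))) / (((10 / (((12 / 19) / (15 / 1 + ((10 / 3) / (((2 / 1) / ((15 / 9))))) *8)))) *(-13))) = 4266 / 414138725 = 0.00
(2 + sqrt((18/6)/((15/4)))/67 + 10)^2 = 48 *sqrt(5)/335 + 3232084/22445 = 144.32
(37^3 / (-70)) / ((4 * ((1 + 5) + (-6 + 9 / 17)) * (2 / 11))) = -9472111 / 5040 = -1879.39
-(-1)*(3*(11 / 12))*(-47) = -517 / 4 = -129.25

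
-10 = -10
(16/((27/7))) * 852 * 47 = 1494976/9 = 166108.44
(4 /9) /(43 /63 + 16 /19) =532 /1825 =0.29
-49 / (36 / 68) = -833 / 9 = -92.56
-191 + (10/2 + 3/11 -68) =-2791/11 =-253.73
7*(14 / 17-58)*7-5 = -47713 / 17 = -2806.65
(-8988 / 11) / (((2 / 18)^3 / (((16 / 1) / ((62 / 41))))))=-2149138656 / 341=-6302459.40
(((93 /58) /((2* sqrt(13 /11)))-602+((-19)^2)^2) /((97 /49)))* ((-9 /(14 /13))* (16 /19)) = -849918888 /1843-11718* sqrt(143) /53447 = -461163.17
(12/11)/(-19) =-12/209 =-0.06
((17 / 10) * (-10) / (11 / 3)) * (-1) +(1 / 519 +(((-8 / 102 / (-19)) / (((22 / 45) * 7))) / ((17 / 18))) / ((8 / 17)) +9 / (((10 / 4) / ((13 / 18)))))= 934672399 / 129080490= 7.24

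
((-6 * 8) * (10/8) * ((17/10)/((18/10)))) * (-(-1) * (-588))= 33320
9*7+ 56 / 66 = 2107 / 33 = 63.85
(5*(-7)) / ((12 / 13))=-455 / 12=-37.92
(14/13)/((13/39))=42/13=3.23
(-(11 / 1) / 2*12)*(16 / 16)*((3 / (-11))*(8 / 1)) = 144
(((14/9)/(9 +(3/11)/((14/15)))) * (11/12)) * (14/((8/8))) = 83006/38637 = 2.15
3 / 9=1 / 3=0.33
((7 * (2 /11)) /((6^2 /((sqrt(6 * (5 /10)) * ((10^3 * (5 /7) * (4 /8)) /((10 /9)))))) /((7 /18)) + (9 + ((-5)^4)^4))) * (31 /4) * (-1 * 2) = -258684158340453125 /2000888344136476516730591374 + 81375 * sqrt(3) /1000444172068238258365295687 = -0.00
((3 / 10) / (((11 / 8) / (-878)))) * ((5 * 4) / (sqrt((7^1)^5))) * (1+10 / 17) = -1137888 * sqrt(7) / 64141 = -46.94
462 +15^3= 3837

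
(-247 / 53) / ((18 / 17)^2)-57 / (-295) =-20079181 / 5065740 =-3.96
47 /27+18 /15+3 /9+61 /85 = 9161 /2295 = 3.99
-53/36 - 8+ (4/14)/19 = -45281/4788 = -9.46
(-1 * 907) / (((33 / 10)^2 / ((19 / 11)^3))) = -622111300 / 1449459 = -429.20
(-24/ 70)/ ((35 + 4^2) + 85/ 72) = -864/ 131495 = -0.01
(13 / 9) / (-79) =-13 / 711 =-0.02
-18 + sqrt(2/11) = -18 + sqrt(22)/11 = -17.57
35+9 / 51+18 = 904 / 17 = 53.18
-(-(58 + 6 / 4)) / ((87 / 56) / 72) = 79968 / 29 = 2757.52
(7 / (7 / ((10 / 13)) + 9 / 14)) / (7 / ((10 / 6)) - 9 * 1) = -1225 / 8184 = -0.15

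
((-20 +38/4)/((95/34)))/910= -51/12350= -0.00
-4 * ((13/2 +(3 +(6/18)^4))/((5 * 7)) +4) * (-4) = 193768/2835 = 68.35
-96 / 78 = -1.23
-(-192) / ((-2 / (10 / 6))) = -160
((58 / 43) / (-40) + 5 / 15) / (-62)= -773 / 159960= -0.00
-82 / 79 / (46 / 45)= -1845 / 1817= -1.02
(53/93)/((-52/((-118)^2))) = -184493/1209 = -152.60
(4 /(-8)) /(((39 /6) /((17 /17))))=-1 /13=-0.08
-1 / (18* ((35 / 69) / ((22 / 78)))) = -253 / 8190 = -0.03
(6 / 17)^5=7776 / 1419857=0.01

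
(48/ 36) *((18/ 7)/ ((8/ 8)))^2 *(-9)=-3888/ 49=-79.35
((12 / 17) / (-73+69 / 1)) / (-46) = 3 / 782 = 0.00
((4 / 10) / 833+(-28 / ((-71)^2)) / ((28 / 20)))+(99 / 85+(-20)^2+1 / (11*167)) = 15472496414066 / 38569220305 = 401.16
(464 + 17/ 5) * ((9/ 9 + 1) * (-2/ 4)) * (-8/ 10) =9348/ 25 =373.92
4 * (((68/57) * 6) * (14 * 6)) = 45696/19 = 2405.05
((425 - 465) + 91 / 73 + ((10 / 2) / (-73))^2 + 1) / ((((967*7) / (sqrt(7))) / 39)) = -7845357*sqrt(7) / 36072001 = -0.58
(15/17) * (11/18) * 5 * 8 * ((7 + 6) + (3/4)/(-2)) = 27775/102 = 272.30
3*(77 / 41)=231 / 41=5.63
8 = 8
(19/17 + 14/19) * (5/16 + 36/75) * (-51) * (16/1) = -569649/475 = -1199.26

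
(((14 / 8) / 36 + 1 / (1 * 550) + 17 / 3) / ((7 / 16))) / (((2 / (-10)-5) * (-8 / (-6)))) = -226397 / 120120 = -1.88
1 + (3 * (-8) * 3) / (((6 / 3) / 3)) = -107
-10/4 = -5/2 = -2.50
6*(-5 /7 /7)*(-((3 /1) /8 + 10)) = 1245 /196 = 6.35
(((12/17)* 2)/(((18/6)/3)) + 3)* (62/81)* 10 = 15500/459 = 33.77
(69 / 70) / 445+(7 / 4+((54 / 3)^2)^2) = 6540113963 / 62300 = 104977.75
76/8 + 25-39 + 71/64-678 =-43609/64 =-681.39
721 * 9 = 6489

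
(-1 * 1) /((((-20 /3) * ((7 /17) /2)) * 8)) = 51 /560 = 0.09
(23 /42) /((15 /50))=115 /63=1.83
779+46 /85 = 66261 /85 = 779.54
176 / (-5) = -176 / 5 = -35.20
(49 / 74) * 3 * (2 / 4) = 147 / 148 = 0.99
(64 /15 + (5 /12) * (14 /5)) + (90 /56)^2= 94271 /11760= 8.02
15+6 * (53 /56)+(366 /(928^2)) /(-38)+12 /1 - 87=-6221840385 /114537472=-54.32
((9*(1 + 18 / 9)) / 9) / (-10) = -3 / 10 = -0.30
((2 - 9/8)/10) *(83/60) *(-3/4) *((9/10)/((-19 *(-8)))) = -5229/9728000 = -0.00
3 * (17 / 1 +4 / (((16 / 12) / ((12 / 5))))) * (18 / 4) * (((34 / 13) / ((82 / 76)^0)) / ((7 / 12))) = 666468 / 455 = 1464.76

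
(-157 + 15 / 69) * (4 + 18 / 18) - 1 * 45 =-19065 / 23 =-828.91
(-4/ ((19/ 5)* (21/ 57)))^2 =400/ 49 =8.16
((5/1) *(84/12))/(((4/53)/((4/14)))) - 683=-550.50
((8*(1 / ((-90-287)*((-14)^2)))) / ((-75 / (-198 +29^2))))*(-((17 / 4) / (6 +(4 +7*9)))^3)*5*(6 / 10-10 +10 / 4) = 72658357 / 11498097665600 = 0.00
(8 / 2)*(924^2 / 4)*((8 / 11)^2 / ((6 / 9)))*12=8128512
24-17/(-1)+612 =653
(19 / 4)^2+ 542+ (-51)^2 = 3165.56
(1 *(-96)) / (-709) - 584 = -413960 / 709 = -583.86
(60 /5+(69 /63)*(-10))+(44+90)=2836 /21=135.05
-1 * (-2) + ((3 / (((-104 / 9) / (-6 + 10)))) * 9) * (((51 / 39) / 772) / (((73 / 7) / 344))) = 3518651 / 2381041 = 1.48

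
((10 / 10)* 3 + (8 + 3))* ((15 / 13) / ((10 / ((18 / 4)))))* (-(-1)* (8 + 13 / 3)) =2331 / 26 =89.65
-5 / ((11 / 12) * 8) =-15 / 22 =-0.68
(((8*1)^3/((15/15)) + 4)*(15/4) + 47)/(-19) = -1982/19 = -104.32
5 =5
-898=-898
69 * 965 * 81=5393385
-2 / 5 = -0.40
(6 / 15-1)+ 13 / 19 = 8 / 95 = 0.08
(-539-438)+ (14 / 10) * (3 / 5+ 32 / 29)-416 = -1008196 / 725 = -1390.62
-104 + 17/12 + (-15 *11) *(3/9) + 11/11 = -1879/12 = -156.58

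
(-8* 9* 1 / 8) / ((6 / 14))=-21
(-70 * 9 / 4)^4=9845600625 / 16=615350039.06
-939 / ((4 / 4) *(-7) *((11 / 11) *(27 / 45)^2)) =7825 / 21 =372.62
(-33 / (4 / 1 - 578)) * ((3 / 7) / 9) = 0.00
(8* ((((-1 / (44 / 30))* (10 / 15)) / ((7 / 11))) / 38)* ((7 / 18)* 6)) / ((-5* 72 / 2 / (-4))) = -4 / 513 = -0.01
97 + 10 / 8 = 393 / 4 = 98.25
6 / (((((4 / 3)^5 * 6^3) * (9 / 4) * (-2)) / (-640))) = 0.94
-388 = -388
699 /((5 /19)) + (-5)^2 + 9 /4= 53669 /20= 2683.45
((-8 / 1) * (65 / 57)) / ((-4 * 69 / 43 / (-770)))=-4304300 / 3933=-1094.41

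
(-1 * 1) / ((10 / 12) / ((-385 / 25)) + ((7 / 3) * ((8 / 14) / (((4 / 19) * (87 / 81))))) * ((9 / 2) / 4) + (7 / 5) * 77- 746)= 267960 / 169249027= 0.00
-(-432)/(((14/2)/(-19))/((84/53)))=-98496/53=-1858.42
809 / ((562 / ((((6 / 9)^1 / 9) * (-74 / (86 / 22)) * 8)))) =-5268208 / 326241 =-16.15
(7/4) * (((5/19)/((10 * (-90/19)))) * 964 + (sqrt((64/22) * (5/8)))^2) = -12257/1980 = -6.19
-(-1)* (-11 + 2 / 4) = -21 / 2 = -10.50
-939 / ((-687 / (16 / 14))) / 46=1252 / 36869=0.03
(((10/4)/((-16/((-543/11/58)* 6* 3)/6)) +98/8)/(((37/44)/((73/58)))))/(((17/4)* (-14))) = -0.67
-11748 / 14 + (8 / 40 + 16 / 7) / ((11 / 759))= -23367 / 35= -667.63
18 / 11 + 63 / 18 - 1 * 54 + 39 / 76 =-40421 / 836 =-48.35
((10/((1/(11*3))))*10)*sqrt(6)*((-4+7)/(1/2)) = 19800*sqrt(6) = 48499.90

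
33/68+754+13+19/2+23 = 54399/68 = 799.99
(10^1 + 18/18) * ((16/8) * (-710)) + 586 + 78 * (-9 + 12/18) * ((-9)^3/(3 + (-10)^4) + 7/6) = -472490581/30009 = -15744.96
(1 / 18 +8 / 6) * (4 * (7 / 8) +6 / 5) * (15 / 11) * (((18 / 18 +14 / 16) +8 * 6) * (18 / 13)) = 614.72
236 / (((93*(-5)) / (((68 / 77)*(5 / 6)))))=-8024 / 21483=-0.37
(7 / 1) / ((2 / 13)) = 91 / 2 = 45.50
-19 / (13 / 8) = -152 / 13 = -11.69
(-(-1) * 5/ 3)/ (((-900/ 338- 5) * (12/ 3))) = -169/ 3108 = -0.05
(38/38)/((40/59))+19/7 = 1173/280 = 4.19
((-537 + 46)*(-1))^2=241081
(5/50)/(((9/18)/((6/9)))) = 2/15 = 0.13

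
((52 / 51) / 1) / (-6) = -26 / 153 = -0.17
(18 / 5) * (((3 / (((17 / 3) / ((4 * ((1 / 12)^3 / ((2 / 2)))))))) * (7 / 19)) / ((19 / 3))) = 0.00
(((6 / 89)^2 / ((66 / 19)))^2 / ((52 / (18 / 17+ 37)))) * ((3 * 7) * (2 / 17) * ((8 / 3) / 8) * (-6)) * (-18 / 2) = 1589189868 / 28522434531877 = 0.00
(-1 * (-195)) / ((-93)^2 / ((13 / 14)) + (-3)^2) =845 / 40401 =0.02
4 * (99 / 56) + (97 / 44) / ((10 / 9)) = 27891 / 3080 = 9.06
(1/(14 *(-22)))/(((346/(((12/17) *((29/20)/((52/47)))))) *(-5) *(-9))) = -1363/7065458400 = -0.00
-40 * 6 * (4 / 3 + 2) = -800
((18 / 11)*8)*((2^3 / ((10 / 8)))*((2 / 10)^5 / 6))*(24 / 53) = 18432 / 9109375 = 0.00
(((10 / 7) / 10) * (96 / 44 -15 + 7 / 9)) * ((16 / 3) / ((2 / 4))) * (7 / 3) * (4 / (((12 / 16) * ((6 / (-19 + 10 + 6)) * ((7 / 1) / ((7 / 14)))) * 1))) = 152576 / 18711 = 8.15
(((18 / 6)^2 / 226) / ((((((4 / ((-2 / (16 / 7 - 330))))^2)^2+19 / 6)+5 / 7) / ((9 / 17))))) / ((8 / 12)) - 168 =-168.00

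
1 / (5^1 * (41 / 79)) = 79 / 205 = 0.39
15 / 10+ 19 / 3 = 47 / 6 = 7.83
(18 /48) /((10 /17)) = 51 /80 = 0.64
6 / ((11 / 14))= 7.64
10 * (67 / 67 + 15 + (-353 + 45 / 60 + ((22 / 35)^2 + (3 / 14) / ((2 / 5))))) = -821532 / 245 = -3353.19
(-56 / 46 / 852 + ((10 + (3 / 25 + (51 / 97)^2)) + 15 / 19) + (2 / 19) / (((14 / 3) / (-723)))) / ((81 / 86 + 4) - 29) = 67535511765926 / 317104969632675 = 0.21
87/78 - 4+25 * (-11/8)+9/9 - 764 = -83227/104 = -800.26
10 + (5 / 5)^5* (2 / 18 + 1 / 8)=737 / 72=10.24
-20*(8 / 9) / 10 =-16 / 9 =-1.78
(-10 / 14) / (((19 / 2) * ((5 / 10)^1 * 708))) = -5 / 23541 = -0.00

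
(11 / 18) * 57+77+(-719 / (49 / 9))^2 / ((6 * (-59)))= 26589674 / 424977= 62.57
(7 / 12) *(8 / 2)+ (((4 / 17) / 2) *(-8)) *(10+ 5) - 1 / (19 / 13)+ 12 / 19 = -11470 / 969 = -11.84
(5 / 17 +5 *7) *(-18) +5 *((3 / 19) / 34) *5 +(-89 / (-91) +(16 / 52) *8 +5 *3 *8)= -30083057 / 58786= -511.74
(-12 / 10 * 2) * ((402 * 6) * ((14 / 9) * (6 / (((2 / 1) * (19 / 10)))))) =-14218.11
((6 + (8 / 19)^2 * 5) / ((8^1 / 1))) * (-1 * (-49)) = 60907 / 1444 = 42.18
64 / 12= 16 / 3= 5.33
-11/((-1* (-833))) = -11/833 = -0.01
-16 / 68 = -0.24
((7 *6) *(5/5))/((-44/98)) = -1029/11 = -93.55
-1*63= -63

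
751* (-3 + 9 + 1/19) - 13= 86118/19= 4532.53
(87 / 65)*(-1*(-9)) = 783 / 65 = 12.05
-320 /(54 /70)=-11200 /27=-414.81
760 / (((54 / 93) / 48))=188480 / 3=62826.67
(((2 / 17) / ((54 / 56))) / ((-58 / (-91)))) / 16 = 637 / 53244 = 0.01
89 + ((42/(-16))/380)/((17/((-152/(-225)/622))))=1411628993/15861000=89.00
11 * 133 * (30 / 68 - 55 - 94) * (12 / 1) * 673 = -1755250429.06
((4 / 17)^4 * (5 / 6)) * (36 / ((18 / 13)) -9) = 640 / 14739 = 0.04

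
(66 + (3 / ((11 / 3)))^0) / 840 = 67 / 840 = 0.08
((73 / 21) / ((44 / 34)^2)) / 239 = 21097 / 2429196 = 0.01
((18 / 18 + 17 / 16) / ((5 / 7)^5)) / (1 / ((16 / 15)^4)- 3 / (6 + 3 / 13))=61337751552 / 1609084375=38.12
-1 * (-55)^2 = -3025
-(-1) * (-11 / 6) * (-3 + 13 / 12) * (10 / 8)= 1265 / 288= 4.39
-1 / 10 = -0.10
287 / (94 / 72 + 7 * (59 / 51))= 30.52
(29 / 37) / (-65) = -29 / 2405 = -0.01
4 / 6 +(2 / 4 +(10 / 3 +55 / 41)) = 479 / 82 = 5.84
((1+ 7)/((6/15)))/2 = 10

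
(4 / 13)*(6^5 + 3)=2393.54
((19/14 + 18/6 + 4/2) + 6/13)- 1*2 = 4.82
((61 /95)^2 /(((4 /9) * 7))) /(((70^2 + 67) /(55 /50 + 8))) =435357 /1793087000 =0.00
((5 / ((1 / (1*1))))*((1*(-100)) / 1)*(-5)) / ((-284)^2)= 625 / 20164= 0.03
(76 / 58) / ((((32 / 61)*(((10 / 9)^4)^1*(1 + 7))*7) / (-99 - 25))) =-235730169 / 64960000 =-3.63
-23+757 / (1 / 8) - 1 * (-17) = 6050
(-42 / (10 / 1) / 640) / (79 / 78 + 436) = -819 / 54539200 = -0.00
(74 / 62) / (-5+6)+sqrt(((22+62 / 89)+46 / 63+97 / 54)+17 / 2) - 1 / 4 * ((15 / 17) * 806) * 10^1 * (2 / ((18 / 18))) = -1873321 / 527+2 * sqrt(265050366) / 5607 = -3548.88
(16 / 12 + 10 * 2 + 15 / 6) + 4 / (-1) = 119 / 6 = 19.83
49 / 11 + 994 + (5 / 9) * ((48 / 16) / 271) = 998.46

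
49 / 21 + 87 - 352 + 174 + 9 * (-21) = -833 / 3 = -277.67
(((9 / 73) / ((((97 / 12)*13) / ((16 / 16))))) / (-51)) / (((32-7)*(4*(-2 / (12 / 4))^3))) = 243 / 312980200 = 0.00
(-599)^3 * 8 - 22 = -1719374414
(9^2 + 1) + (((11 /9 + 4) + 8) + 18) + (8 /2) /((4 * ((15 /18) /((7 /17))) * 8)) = 346649 /3060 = 113.28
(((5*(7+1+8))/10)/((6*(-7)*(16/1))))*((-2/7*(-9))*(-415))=1245/98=12.70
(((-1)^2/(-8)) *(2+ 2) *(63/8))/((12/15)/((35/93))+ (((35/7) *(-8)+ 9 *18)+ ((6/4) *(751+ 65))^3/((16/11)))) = -11025/3530002638752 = -0.00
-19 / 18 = -1.06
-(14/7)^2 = -4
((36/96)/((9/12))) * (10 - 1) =9/2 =4.50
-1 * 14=-14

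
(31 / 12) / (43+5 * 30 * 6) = 31 / 11316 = 0.00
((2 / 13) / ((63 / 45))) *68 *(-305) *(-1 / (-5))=-455.82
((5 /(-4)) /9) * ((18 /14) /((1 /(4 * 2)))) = -10 /7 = -1.43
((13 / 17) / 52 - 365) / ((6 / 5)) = -41365 / 136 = -304.15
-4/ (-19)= 0.21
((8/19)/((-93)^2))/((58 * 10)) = 2/23827995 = 0.00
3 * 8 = 24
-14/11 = -1.27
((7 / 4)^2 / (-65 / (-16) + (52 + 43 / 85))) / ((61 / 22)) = 91630 / 4692913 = 0.02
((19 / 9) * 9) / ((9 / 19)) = 40.11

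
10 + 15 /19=205 /19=10.79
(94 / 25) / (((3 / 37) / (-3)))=-3478 / 25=-139.12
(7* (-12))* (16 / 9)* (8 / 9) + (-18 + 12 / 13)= -52586 / 351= -149.82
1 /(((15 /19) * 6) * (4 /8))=19 /45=0.42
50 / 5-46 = -36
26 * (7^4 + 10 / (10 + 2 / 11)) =1748643 / 28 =62451.54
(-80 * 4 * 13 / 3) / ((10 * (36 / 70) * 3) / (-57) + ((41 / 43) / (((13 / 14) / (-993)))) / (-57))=-154641760 / 1964751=-78.71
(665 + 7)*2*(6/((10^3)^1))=1008/125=8.06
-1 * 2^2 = -4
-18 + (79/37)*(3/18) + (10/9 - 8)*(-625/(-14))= -1516007/4662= -325.18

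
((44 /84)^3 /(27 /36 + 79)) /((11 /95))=4180 /268569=0.02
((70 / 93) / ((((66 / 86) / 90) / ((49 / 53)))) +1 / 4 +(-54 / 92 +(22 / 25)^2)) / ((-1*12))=-6.84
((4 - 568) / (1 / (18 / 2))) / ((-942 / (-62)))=-52452 / 157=-334.09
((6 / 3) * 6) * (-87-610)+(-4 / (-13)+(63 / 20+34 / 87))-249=-194739007 / 22620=-8609.15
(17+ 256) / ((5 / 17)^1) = 4641 / 5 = 928.20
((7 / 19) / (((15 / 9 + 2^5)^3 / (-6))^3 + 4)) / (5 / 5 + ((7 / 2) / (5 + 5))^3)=-2939328000 / 2140342078610013322073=-0.00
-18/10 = -9/5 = -1.80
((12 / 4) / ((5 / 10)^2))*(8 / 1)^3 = 6144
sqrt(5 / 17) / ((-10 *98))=-0.00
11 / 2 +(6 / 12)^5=5.53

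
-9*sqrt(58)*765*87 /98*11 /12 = -2196315*sqrt(58) /392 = -42669.99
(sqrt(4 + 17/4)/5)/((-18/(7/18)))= -7*sqrt(33)/3240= -0.01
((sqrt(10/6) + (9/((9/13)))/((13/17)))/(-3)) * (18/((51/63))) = -126 - 42 * sqrt(15)/17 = -135.57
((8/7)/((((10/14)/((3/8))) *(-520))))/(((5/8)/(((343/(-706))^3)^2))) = -4885240793731347/201224831142247016000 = -0.00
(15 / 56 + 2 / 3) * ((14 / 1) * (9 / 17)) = 471 / 68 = 6.93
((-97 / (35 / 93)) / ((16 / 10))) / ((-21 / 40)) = 15035 / 49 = 306.84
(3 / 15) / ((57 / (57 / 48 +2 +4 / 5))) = 319 / 22800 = 0.01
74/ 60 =37/ 30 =1.23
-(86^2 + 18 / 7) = -51790 / 7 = -7398.57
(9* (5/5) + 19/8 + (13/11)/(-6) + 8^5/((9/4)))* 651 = 2504872013/264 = 9488151.56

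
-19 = -19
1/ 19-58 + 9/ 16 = -17445/ 304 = -57.38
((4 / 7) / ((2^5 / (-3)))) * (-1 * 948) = 50.79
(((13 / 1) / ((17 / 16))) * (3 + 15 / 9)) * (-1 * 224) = -652288 / 51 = -12789.96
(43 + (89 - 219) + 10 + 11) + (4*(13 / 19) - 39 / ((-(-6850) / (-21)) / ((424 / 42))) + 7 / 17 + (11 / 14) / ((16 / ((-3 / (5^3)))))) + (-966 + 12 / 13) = -16537792833759 / 16107364000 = -1026.72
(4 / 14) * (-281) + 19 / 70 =-5601 / 70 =-80.01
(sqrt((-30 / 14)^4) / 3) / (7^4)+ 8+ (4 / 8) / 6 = 11412853 / 1411788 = 8.08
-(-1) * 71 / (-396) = -71 / 396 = -0.18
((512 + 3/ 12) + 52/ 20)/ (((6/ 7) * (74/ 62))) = 2234449/ 4440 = 503.25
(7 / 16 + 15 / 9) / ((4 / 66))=34.72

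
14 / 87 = 0.16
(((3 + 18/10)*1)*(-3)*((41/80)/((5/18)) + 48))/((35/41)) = -3678561/4375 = -840.81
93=93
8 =8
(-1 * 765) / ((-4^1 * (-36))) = -85 / 16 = -5.31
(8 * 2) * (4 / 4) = 16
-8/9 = -0.89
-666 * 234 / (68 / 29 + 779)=-115884 / 581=-199.46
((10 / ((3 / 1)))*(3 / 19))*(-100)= -1000 / 19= -52.63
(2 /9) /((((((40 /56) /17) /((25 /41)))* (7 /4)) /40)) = 27200 /369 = 73.71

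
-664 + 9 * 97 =209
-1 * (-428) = 428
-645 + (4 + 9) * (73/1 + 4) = 356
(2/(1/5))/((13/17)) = 170/13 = 13.08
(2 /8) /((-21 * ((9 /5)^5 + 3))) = -3125 /5747616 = -0.00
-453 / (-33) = 151 / 11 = 13.73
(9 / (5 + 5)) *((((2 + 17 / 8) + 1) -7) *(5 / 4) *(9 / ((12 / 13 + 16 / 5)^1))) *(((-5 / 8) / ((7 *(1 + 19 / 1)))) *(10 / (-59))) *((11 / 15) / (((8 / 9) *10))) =-521235 / 1813446656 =-0.00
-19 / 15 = -1.27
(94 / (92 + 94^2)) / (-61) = -47 / 272304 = -0.00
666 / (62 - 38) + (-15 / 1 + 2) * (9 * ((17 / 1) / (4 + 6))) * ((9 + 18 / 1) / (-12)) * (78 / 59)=182721 / 295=619.39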